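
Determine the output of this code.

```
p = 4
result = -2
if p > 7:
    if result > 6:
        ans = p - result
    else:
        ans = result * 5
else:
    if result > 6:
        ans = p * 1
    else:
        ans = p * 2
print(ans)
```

8

p=4, result=-2
p > 7 is False; result > 6 is False
→ ans = p * 2 = 8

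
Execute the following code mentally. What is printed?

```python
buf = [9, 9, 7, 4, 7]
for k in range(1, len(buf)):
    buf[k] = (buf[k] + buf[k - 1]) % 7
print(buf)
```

[9, 4, 4, 1, 1]

k=1: buf[1] = (9+9)%7 = 4 → [9, 4, 7, 4, 7]
k=2: buf[2] = (7+4)%7 = 4 → [9, 4, 4, 4, 7]
k=3: buf[3] = (4+4)%7 = 1 → [9, 4, 4, 1, 7]
k=4: buf[4] = (7+1)%7 = 1 → [9, 4, 4, 1, 1]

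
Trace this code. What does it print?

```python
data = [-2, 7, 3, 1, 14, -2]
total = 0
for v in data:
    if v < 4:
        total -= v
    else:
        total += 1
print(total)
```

v=-2: <4, total = 0-(-2) = 2
v=7: not <4, total = 2+1 = 3
v=3: <4, total = 3-3 = 0
v=1: <4, total = 0-1 = -1
v=14: not <4, total = (-1)+1 = 0
v=-2: <4, total = 0-(-2) = 2

2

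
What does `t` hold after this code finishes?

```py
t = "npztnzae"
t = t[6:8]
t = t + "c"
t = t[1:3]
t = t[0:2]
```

'ec'

slice [6:8] → 'ae'
+ 'c' → 'aec'
slice [1:3] → 'ec'
slice [0:2] → 'ec'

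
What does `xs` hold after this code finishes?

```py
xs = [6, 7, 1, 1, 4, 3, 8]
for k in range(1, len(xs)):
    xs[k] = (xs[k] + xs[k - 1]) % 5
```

k=1: xs[1] = (7+6)%5 = 3 → [6, 3, 1, 1, 4, 3, 8]
k=2: xs[2] = (1+3)%5 = 4 → [6, 3, 4, 1, 4, 3, 8]
k=3: xs[3] = (1+4)%5 = 0 → [6, 3, 4, 0, 4, 3, 8]
k=4: xs[4] = (4+0)%5 = 4 → [6, 3, 4, 0, 4, 3, 8]
k=5: xs[5] = (3+4)%5 = 2 → [6, 3, 4, 0, 4, 2, 8]
k=6: xs[6] = (8+2)%5 = 0 → [6, 3, 4, 0, 4, 2, 0]

[6, 3, 4, 0, 4, 2, 0]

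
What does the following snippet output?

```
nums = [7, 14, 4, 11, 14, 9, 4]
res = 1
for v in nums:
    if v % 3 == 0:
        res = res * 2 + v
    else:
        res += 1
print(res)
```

22

v=7: not %3==0, res = 1+1 = 2
v=14: not %3==0, res = 2+1 = 3
v=4: not %3==0, res = 3+1 = 4
v=11: not %3==0, res = 4+1 = 5
v=14: not %3==0, res = 5+1 = 6
v=9: %3==0, res = 6*2+9 = 21
v=4: not %3==0, res = 21+1 = 22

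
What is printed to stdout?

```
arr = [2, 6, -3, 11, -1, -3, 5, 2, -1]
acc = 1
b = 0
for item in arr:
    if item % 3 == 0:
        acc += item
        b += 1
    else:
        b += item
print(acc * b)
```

21

item=2: not %3==0; b=2
item=6: %3==0, acc = 1+6 = 7; b=3
item=-3: %3==0, acc = 7+(-3) = 4; b=4
item=11: not %3==0; b=15
item=-1: not %3==0; b=14
item=-3: %3==0, acc = 4+(-3) = 1; b=15
item=5: not %3==0; b=20
item=2: not %3==0; b=22
item=-1: not %3==0; b=21
acc*b = 1*21 = 21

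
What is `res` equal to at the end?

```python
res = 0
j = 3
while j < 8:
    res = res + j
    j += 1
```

j=3: res = 0+3 = 3
j=4: res = 3+4 = 7
j=5: res = 7+5 = 12
j=6: res = 12+6 = 18
j=7: res = 18+7 = 25

25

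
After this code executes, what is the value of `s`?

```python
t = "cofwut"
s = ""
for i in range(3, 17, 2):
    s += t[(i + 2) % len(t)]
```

i=3: add t[5]='t' → 't'
i=5: add t[1]='o' → 'to'
i=7: add t[3]='w' → 'tow'
i=9: add t[5]='t' → 'towt'
i=11: add t[1]='o' → 'towto'
i=13: add t[3]='w' → 'towtow'
i=15: add t[5]='t' → 'towtowt'

'towtowt'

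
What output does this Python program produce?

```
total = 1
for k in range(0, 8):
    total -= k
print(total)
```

-27

k=0: total = 1-0 = 1
k=1: total = 1-1 = 0
k=2: total = 0-2 = -2
k=3: total = (-2)-3 = -5
k=4: total = (-5)-4 = -9
k=5: total = (-9)-5 = -14
k=6: total = (-14)-6 = -20
k=7: total = (-20)-7 = -27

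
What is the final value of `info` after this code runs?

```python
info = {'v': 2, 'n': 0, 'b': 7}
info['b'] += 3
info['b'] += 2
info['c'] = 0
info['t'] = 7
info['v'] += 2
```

info['b'] = 7+3 = 10 → {'v': 2, 'n': 0, 'b': 10}
info['b'] = 10+2 = 12 → {'v': 2, 'n': 0, 'b': 12}
info['c'] = 0 → {'v': 2, 'n': 0, 'b': 12, 'c': 0}
info['t'] = 7 → {'v': 2, 'n': 0, 'b': 12, 'c': 0, 't': 7}
info['v'] = 2+2 = 4 → {'v': 4, 'n': 0, 'b': 12, 'c': 0, 't': 7}

{'v': 4, 'n': 0, 'b': 12, 'c': 0, 't': 7}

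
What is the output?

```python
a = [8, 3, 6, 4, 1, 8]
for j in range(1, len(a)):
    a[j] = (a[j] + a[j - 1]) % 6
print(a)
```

[8, 5, 5, 3, 4, 0]

j=1: a[1] = (3+8)%6 = 5 → [8, 5, 6, 4, 1, 8]
j=2: a[2] = (6+5)%6 = 5 → [8, 5, 5, 4, 1, 8]
j=3: a[3] = (4+5)%6 = 3 → [8, 5, 5, 3, 1, 8]
j=4: a[4] = (1+3)%6 = 4 → [8, 5, 5, 3, 4, 8]
j=5: a[5] = (8+4)%6 = 0 → [8, 5, 5, 3, 4, 0]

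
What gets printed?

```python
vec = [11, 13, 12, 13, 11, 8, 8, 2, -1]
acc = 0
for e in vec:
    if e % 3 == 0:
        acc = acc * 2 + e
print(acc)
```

12

e=11: not %3==0
e=13: not %3==0
e=12: %3==0, acc = 0*2+12 = 12
e=13: not %3==0
e=11: not %3==0
e=8: not %3==0
e=8: not %3==0
e=2: not %3==0
e=-1: not %3==0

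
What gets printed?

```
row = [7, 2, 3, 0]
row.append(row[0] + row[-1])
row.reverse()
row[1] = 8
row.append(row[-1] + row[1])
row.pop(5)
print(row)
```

[7, 8, 3, 2, 7]

append row[0]+row[-1] = 7+0 = 7 → [7, 2, 3, 0, 7]
reverse → [7, 0, 3, 2, 7]
row[1] = 8 → [7, 8, 3, 2, 7]
append row[-1]+row[1] = 7+8 = 15 → [7, 8, 3, 2, 7, 15]
pop(5) removes 15 → [7, 8, 3, 2, 7]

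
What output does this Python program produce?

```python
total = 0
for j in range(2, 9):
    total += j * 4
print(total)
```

j=2: total = 0+2*4 = 8
j=3: total = 8+3*4 = 20
j=4: total = 20+4*4 = 36
j=5: total = 36+5*4 = 56
j=6: total = 56+6*4 = 80
j=7: total = 80+7*4 = 108
j=8: total = 108+8*4 = 140

140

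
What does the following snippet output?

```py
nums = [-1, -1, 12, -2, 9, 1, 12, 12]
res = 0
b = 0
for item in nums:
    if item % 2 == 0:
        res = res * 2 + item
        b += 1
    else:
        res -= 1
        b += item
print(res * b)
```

item=-1: not even, res = 0-1 = -1; b=-1
item=-1: not even, res = (-1)-1 = -2; b=-2
item=12: even, res = (-2)*2+12 = 8; b=-1
item=-2: even, res = 8*2+(-2) = 14; b=0
item=9: not even, res = 14-1 = 13; b=9
item=1: not even, res = 13-1 = 12; b=10
item=12: even, res = 12*2+12 = 36; b=11
item=12: even, res = 36*2+12 = 84; b=12
res*b = 84*12 = 1008

1008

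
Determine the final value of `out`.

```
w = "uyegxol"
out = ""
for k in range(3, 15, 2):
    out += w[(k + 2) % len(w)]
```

k=3: add w[5]='o' → 'o'
k=5: add w[0]='u' → 'ou'
k=7: add w[2]='e' → 'oue'
k=9: add w[4]='x' → 'ouex'
k=11: add w[6]='l' → 'ouexl'
k=13: add w[1]='y' → 'ouexly'

'ouexly'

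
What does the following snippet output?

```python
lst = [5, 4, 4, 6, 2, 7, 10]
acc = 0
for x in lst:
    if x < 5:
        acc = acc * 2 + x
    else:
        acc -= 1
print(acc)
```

14

x=5: not <5, acc = 0-1 = -1
x=4: <5, acc = (-1)*2+4 = 2
x=4: <5, acc = 2*2+4 = 8
x=6: not <5, acc = 8-1 = 7
x=2: <5, acc = 7*2+2 = 16
x=7: not <5, acc = 16-1 = 15
x=10: not <5, acc = 15-1 = 14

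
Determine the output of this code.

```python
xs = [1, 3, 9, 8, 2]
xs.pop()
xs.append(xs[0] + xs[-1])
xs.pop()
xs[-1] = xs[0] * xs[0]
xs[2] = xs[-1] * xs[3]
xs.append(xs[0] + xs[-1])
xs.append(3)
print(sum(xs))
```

11

pop() removes 2 → [1, 3, 9, 8]
append xs[0]+xs[-1] = 1+8 = 9 → [1, 3, 9, 8, 9]
pop() removes 9 → [1, 3, 9, 8]
xs[-1] = xs[0]*xs[0] = 1*1 = 1 → [1, 3, 9, 1]
xs[2] = xs[-1]*xs[3] = 1*1 = 1 → [1, 3, 1, 1]
append xs[0]+xs[-1] = 1+1 = 2 → [1, 3, 1, 1, 2]
append 3 → [1, 3, 1, 1, 2, 3]
sum = 11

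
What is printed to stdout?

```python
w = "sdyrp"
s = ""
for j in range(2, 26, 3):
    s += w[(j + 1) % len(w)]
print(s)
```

j=2: add w[3]='r' → 'r'
j=5: add w[1]='d' → 'rd'
j=8: add w[4]='p' → 'rdp'
j=11: add w[2]='y' → 'rdpy'
j=14: add w[0]='s' → 'rdpys'
j=17: add w[3]='r' → 'rdpysr'
j=20: add w[1]='d' → 'rdpysrd'
j=23: add w[4]='p' → 'rdpysrdp'

rdpysrdp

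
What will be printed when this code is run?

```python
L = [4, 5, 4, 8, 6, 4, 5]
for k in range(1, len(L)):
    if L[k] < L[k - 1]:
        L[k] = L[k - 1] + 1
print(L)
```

[4, 5, 6, 8, 9, 10, 11]

k=1: 5>=4, unchanged → [4, 5, 4, 8, 6, 4, 5]
k=2: 4<5, L[2] = 5+1 = 6 → [4, 5, 6, 8, 6, 4, 5]
k=3: 8>=6, unchanged → [4, 5, 6, 8, 6, 4, 5]
k=4: 6<8, L[4] = 8+1 = 9 → [4, 5, 6, 8, 9, 4, 5]
k=5: 4<9, L[5] = 9+1 = 10 → [4, 5, 6, 8, 9, 10, 5]
k=6: 5<10, L[6] = 10+1 = 11 → [4, 5, 6, 8, 9, 10, 11]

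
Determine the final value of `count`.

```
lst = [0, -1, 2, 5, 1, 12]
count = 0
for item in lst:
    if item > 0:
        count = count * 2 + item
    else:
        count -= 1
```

item=0: not >0, count = 0-1 = -1
item=-1: not >0, count = (-1)-1 = -2
item=2: >0, count = (-2)*2+2 = -2
item=5: >0, count = (-2)*2+5 = 1
item=1: >0, count = 1*2+1 = 3
item=12: >0, count = 3*2+12 = 18

18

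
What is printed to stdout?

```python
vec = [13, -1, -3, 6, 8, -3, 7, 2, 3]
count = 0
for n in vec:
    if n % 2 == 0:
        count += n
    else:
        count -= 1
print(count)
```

n=13: not even, count = 0-1 = -1
n=-1: not even, count = (-1)-1 = -2
n=-3: not even, count = (-2)-1 = -3
n=6: even, count = (-3)+6 = 3
n=8: even, count = 3+8 = 11
n=-3: not even, count = 11-1 = 10
n=7: not even, count = 10-1 = 9
n=2: even, count = 9+2 = 11
n=3: not even, count = 11-1 = 10

10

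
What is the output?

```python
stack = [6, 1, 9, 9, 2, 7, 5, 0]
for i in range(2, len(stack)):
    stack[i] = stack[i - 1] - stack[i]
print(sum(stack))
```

-125

i=2: stack[2] = 1-9 = -8 → [6, 1, -8, 9, 2, 7, 5, 0]
i=3: stack[3] = (-8)-9 = -17 → [6, 1, -8, -17, 2, 7, 5, 0]
i=4: stack[4] = (-17)-2 = -19 → [6, 1, -8, -17, -19, 7, 5, 0]
i=5: stack[5] = (-19)-7 = -26 → [6, 1, -8, -17, -19, -26, 5, 0]
i=6: stack[6] = (-26)-5 = -31 → [6, 1, -8, -17, -19, -26, -31, 0]
i=7: stack[7] = (-31)-0 = -31 → [6, 1, -8, -17, -19, -26, -31, -31]
sum = -125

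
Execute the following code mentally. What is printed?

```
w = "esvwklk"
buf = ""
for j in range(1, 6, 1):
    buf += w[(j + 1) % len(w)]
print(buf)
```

vwklk

j=1: add w[2]='v' → 'v'
j=2: add w[3]='w' → 'vw'
j=3: add w[4]='k' → 'vwk'
j=4: add w[5]='l' → 'vwkl'
j=5: add w[6]='k' → 'vwklk'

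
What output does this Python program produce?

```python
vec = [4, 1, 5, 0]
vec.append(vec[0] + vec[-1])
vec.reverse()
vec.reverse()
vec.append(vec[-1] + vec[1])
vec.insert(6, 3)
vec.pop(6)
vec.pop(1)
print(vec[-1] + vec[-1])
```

10

append vec[0]+vec[-1] = 4+0 = 4 → [4, 1, 5, 0, 4]
reverse → [4, 0, 5, 1, 4]
reverse → [4, 1, 5, 0, 4]
append vec[-1]+vec[1] = 4+1 = 5 → [4, 1, 5, 0, 4, 5]
insert 3 at 6 → [4, 1, 5, 0, 4, 5, 3]
pop(6) removes 3 → [4, 1, 5, 0, 4, 5]
pop(1) removes 1 → [4, 5, 0, 4, 5]
vec[-1]+vec[-1] = 5+5 = 10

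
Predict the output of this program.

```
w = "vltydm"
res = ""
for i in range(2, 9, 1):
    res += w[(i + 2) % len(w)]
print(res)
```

dmvltyd

i=2: add w[4]='d' → 'd'
i=3: add w[5]='m' → 'dm'
i=4: add w[0]='v' → 'dmv'
i=5: add w[1]='l' → 'dmvl'
i=6: add w[2]='t' → 'dmvlt'
i=7: add w[3]='y' → 'dmvlty'
i=8: add w[4]='d' → 'dmvltyd'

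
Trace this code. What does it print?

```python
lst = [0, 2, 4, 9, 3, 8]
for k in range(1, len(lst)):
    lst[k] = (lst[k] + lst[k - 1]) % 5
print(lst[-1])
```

1

k=1: lst[1] = (2+0)%5 = 2 → [0, 2, 4, 9, 3, 8]
k=2: lst[2] = (4+2)%5 = 1 → [0, 2, 1, 9, 3, 8]
k=3: lst[3] = (9+1)%5 = 0 → [0, 2, 1, 0, 3, 8]
k=4: lst[4] = (3+0)%5 = 3 → [0, 2, 1, 0, 3, 8]
k=5: lst[5] = (8+3)%5 = 1 → [0, 2, 1, 0, 3, 1]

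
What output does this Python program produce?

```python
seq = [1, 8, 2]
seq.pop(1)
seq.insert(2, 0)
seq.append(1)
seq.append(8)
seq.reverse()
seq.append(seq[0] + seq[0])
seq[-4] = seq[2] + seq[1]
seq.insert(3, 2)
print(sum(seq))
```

31

pop(1) removes 8 → [1, 2]
insert 0 at 2 → [1, 2, 0]
append 1 → [1, 2, 0, 1]
append 8 → [1, 2, 0, 1, 8]
reverse → [8, 1, 0, 2, 1]
append seq[0]+seq[0] = 8+8 = 16 → [8, 1, 0, 2, 1, 16]
seq[-4] = seq[2]+seq[1] = 0+1 = 1 → [8, 1, 1, 2, 1, 16]
insert 2 at 3 → [8, 1, 1, 2, 2, 1, 16]
sum = 31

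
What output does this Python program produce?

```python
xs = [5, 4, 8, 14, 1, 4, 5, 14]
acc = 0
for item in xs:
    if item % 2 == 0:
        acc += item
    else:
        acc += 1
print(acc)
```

47

item=5: not even, acc = 0+1 = 1
item=4: even, acc = 1+4 = 5
item=8: even, acc = 5+8 = 13
item=14: even, acc = 13+14 = 27
item=1: not even, acc = 27+1 = 28
item=4: even, acc = 28+4 = 32
item=5: not even, acc = 32+1 = 33
item=14: even, acc = 33+14 = 47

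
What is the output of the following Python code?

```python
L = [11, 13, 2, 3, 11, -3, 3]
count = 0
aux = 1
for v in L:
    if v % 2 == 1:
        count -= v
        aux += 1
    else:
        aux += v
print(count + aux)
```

v=11: odd, count = 0-11 = -11; aux=2
v=13: odd, count = (-11)-13 = -24; aux=3
v=2: not odd; aux=5
v=3: odd, count = (-24)-3 = -27; aux=6
v=11: odd, count = (-27)-11 = -38; aux=7
v=-3: odd, count = (-38)-(-3) = -35; aux=8
v=3: odd, count = (-35)-3 = -38; aux=9
count+aux = (-38)+9 = -29

-29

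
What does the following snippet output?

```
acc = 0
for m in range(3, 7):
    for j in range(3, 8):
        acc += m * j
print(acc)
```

450

m=3,j=3: acc = 0+9 = 9
m=3,j=4: acc = 9+12 = 21
m=3,j=5: acc = 21+15 = 36
m=3,j=6: acc = 36+18 = 54
m=3,j=7: acc = 54+21 = 75
m=4,j=3: acc = 75+12 = 87
m=4,j=4: acc = 87+16 = 103
m=4,j=5: acc = 103+20 = 123
m=4,j=6: acc = 123+24 = 147
m=4,j=7: acc = 147+28 = 175
m=5,j=3: acc = 175+15 = 190
m=5,j=4: acc = 190+20 = 210
m=5,j=5: acc = 210+25 = 235
m=5,j=6: acc = 235+30 = 265
m=5,j=7: acc = 265+35 = 300
m=6,j=3: acc = 300+18 = 318
m=6,j=4: acc = 318+24 = 342
m=6,j=5: acc = 342+30 = 372
m=6,j=6: acc = 372+36 = 408
m=6,j=7: acc = 408+42 = 450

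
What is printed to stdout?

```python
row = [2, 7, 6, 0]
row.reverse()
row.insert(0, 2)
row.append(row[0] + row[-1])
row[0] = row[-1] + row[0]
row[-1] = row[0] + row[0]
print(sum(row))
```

33

reverse → [0, 6, 7, 2]
insert 2 at 0 → [2, 0, 6, 7, 2]
append row[0]+row[-1] = 2+2 = 4 → [2, 0, 6, 7, 2, 4]
row[0] = row[-1]+row[0] = 4+2 = 6 → [6, 0, 6, 7, 2, 4]
row[-1] = row[0]+row[0] = 6+6 = 12 → [6, 0, 6, 7, 2, 12]
sum = 33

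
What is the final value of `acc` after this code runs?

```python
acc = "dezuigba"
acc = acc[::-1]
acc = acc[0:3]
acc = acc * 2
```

reverse → 'abgiuzed'
slice [0:3] → 'abg'
repeat ×2 → 'abgabg'

'abgabg'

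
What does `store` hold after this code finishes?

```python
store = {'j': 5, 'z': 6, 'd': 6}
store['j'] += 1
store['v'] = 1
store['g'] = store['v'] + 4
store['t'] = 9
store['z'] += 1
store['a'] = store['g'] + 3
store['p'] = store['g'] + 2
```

store['j'] = 5+1 = 6 → {'j': 6, 'z': 6, 'd': 6}
store['v'] = 1 → {'j': 6, 'z': 6, 'd': 6, 'v': 1}
store['g'] = store['v']+4 = 5 → {'j': 6, 'z': 6, 'd': 6, 'v': 1, 'g': 5}
store['t'] = 9 → {'j': 6, 'z': 6, 'd': 6, 'v': 1, 'g': 5, 't': 9}
store['z'] = 6+1 = 7 → {'j': 6, 'z': 7, 'd': 6, 'v': 1, 'g': 5, 't': 9}
store['a'] = store['g']+3 = 8 → {'j': 6, 'z': 7, 'd': 6, 'v': 1, 'g': 5, 't': 9, 'a': 8}
store['p'] = store['g']+2 = 7 → {'j': 6, 'z': 7, 'd': 6, 'v': 1, 'g': 5, 't': 9, 'a': 8, 'p': 7}

{'j': 6, 'z': 7, 'd': 6, 'v': 1, 'g': 5, 't': 9, 'a': 8, 'p': 7}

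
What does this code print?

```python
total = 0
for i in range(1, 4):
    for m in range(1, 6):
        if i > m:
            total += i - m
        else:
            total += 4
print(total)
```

52

i=1,m=1: not 1>1, total = 0+4 = 4
i=1,m=2: not 1>2, total = 4+4 = 8
i=1,m=3: not 1>3, total = 8+4 = 12
i=1,m=4: not 1>4, total = 12+4 = 16
i=1,m=5: not 1>5, total = 16+4 = 20
i=2,m=1: 2>1, total = 20+1 = 21
i=2,m=2: not 2>2, total = 21+4 = 25
i=2,m=3: not 2>3, total = 25+4 = 29
i=2,m=4: not 2>4, total = 29+4 = 33
i=2,m=5: not 2>5, total = 33+4 = 37
i=3,m=1: 3>1, total = 37+2 = 39
i=3,m=2: 3>2, total = 39+1 = 40
i=3,m=3: not 3>3, total = 40+4 = 44
i=3,m=4: not 3>4, total = 44+4 = 48
i=3,m=5: not 3>5, total = 48+4 = 52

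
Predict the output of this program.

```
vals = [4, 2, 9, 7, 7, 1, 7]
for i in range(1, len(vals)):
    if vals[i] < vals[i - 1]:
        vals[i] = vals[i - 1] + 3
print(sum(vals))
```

86

i=1: 2<4, vals[1] = 4+3 = 7 → [4, 7, 9, 7, 7, 1, 7]
i=2: 9>=7, unchanged → [4, 7, 9, 7, 7, 1, 7]
i=3: 7<9, vals[3] = 9+3 = 12 → [4, 7, 9, 12, 7, 1, 7]
i=4: 7<12, vals[4] = 12+3 = 15 → [4, 7, 9, 12, 15, 1, 7]
i=5: 1<15, vals[5] = 15+3 = 18 → [4, 7, 9, 12, 15, 18, 7]
i=6: 7<18, vals[6] = 18+3 = 21 → [4, 7, 9, 12, 15, 18, 21]
sum = 86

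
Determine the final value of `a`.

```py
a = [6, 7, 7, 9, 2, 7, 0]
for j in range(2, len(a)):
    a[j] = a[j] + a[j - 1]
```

[6, 7, 14, 23, 25, 32, 32]

j=2: a[2] = 7+7 = 14 → [6, 7, 14, 9, 2, 7, 0]
j=3: a[3] = 9+14 = 23 → [6, 7, 14, 23, 2, 7, 0]
j=4: a[4] = 2+23 = 25 → [6, 7, 14, 23, 25, 7, 0]
j=5: a[5] = 7+25 = 32 → [6, 7, 14, 23, 25, 32, 0]
j=6: a[6] = 0+32 = 32 → [6, 7, 14, 23, 25, 32, 32]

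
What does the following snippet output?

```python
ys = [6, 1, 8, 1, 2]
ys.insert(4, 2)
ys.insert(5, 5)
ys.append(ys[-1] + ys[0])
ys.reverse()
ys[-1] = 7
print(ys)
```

[8, 2, 5, 2, 1, 8, 1, 7]

insert 2 at 4 → [6, 1, 8, 1, 2, 2]
insert 5 at 5 → [6, 1, 8, 1, 2, 5, 2]
append ys[-1]+ys[0] = 2+6 = 8 → [6, 1, 8, 1, 2, 5, 2, 8]
reverse → [8, 2, 5, 2, 1, 8, 1, 6]
ys[-1] = 7 → [8, 2, 5, 2, 1, 8, 1, 7]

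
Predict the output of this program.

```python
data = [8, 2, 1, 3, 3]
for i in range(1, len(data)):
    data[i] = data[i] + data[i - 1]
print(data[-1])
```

17

i=1: data[1] = 2+8 = 10 → [8, 10, 1, 3, 3]
i=2: data[2] = 1+10 = 11 → [8, 10, 11, 3, 3]
i=3: data[3] = 3+11 = 14 → [8, 10, 11, 14, 3]
i=4: data[4] = 3+14 = 17 → [8, 10, 11, 14, 17]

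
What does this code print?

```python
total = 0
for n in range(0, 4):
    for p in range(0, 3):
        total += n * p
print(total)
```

n=0,p=0: total = 0+0 = 0
n=0,p=1: total = 0+0 = 0
n=0,p=2: total = 0+0 = 0
n=1,p=0: total = 0+0 = 0
n=1,p=1: total = 0+1 = 1
n=1,p=2: total = 1+2 = 3
n=2,p=0: total = 3+0 = 3
n=2,p=1: total = 3+2 = 5
n=2,p=2: total = 5+4 = 9
n=3,p=0: total = 9+0 = 9
n=3,p=1: total = 9+3 = 12
n=3,p=2: total = 12+6 = 18

18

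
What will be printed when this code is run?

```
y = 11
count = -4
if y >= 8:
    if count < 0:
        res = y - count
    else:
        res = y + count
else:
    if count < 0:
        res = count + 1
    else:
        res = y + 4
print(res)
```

y=11, count=-4
y >= 8 is True; count < 0 is True
→ res = y - count = 15

15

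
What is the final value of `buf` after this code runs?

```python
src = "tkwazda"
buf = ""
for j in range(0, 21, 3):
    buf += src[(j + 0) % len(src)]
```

j=0: add src[0]='t' → 't'
j=3: add src[3]='a' → 'ta'
j=6: add src[6]='a' → 'taa'
j=9: add src[2]='w' → 'taaw'
j=12: add src[5]='d' → 'taawd'
j=15: add src[1]='k' → 'taawdk'
j=18: add src[4]='z' → 'taawdkz'

'taawdkz'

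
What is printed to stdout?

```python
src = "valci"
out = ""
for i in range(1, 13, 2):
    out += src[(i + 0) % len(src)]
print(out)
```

acvlia

i=1: add src[1]='a' → 'a'
i=3: add src[3]='c' → 'ac'
i=5: add src[0]='v' → 'acv'
i=7: add src[2]='l' → 'acvl'
i=9: add src[4]='i' → 'acvli'
i=11: add src[1]='a' → 'acvlia'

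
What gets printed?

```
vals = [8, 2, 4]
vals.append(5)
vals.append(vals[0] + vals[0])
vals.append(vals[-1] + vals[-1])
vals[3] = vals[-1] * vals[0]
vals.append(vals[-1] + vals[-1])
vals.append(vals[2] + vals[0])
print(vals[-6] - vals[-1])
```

append 5 → [8, 2, 4, 5]
append vals[0]+vals[0] = 8+8 = 16 → [8, 2, 4, 5, 16]
append vals[-1]+vals[-1] = 16+16 = 32 → [8, 2, 4, 5, 16, 32]
vals[3] = vals[-1]*vals[0] = 32*8 = 256 → [8, 2, 4, 256, 16, 32]
append vals[-1]+vals[-1] = 32+32 = 64 → [8, 2, 4, 256, 16, 32, 64]
append vals[2]+vals[0] = 4+8 = 12 → [8, 2, 4, 256, 16, 32, 64, 12]
vals[-6]-vals[-1] = 4-12 = -8

-8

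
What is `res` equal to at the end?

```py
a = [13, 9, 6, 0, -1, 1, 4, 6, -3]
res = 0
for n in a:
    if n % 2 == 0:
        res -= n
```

-16

n=13: not even
n=9: not even
n=6: even, res = 0-6 = -6
n=0: even, res = (-6)-0 = -6
n=-1: not even
n=1: not even
n=4: even, res = (-6)-4 = -10
n=6: even, res = (-10)-6 = -16
n=-3: not even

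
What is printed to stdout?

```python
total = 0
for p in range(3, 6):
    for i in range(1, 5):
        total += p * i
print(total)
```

120

p=3,i=1: total = 0+3 = 3
p=3,i=2: total = 3+6 = 9
p=3,i=3: total = 9+9 = 18
p=3,i=4: total = 18+12 = 30
p=4,i=1: total = 30+4 = 34
p=4,i=2: total = 34+8 = 42
p=4,i=3: total = 42+12 = 54
p=4,i=4: total = 54+16 = 70
p=5,i=1: total = 70+5 = 75
p=5,i=2: total = 75+10 = 85
p=5,i=3: total = 85+15 = 100
p=5,i=4: total = 100+20 = 120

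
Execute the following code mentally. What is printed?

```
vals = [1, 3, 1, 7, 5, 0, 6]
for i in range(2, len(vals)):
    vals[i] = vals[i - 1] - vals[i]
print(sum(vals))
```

-35

i=2: vals[2] = 3-1 = 2 → [1, 3, 2, 7, 5, 0, 6]
i=3: vals[3] = 2-7 = -5 → [1, 3, 2, -5, 5, 0, 6]
i=4: vals[4] = (-5)-5 = -10 → [1, 3, 2, -5, -10, 0, 6]
i=5: vals[5] = (-10)-0 = -10 → [1, 3, 2, -5, -10, -10, 6]
i=6: vals[6] = (-10)-6 = -16 → [1, 3, 2, -5, -10, -10, -16]
sum = -35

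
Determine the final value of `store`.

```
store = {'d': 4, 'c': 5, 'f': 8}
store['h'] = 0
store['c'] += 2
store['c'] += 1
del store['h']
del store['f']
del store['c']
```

{'d': 4}

store['h'] = 0 → {'d': 4, 'c': 5, 'f': 8, 'h': 0}
store['c'] = 5+2 = 7 → {'d': 4, 'c': 7, 'f': 8, 'h': 0}
store['c'] = 7+1 = 8 → {'d': 4, 'c': 8, 'f': 8, 'h': 0}
del 'h' → {'d': 4, 'c': 8, 'f': 8}
del 'f' → {'d': 4, 'c': 8}
del 'c' → {'d': 4}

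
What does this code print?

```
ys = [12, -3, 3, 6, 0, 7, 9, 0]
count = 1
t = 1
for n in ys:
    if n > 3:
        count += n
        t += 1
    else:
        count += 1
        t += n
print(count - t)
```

n=12: >3, count = 1+12 = 13; t=2
n=-3: not >3, count = 13+1 = 14; t=-1
n=3: not >3, count = 14+1 = 15; t=2
n=6: >3, count = 15+6 = 21; t=3
n=0: not >3, count = 21+1 = 22; t=3
n=7: >3, count = 22+7 = 29; t=4
n=9: >3, count = 29+9 = 38; t=5
n=0: not >3, count = 38+1 = 39; t=5
count-t = 39-5 = 34

34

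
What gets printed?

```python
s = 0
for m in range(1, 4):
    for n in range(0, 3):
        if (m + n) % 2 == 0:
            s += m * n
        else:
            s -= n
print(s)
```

3

m=1,n=0: odd sum, s = 0-0 = 0
m=1,n=1: even sum, s = 0+1 = 1
m=1,n=2: odd sum, s = 1-2 = -1
m=2,n=0: even sum, s = (-1)+0 = -1
m=2,n=1: odd sum, s = (-1)-1 = -2
m=2,n=2: even sum, s = (-2)+4 = 2
m=3,n=0: odd sum, s = 2-0 = 2
m=3,n=1: even sum, s = 2+3 = 5
m=3,n=2: odd sum, s = 5-2 = 3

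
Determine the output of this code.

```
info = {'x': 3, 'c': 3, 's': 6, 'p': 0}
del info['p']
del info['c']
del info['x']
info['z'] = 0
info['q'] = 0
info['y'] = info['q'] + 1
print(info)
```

del 'p' → {'x': 3, 'c': 3, 's': 6}
del 'c' → {'x': 3, 's': 6}
del 'x' → {'s': 6}
info['z'] = 0 → {'s': 6, 'z': 0}
info['q'] = 0 → {'s': 6, 'z': 0, 'q': 0}
info['y'] = info['q']+1 = 1 → {'s': 6, 'z': 0, 'q': 0, 'y': 1}

{'s': 6, 'z': 0, 'q': 0, 'y': 1}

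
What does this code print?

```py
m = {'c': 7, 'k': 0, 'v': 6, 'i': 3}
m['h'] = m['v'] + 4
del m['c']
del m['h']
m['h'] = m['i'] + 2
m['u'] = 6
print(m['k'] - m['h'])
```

-5

m['h'] = m['v']+4 = 10 → {'c': 7, 'k': 0, 'v': 6, 'i': 3, 'h': 10}
del 'c' → {'k': 0, 'v': 6, 'i': 3, 'h': 10}
del 'h' → {'k': 0, 'v': 6, 'i': 3}
m['h'] = m['i']+2 = 5 → {'k': 0, 'v': 6, 'i': 3, 'h': 5}
m['u'] = 6 → {'k': 0, 'v': 6, 'i': 3, 'h': 5, 'u': 6}
m['k']-m['h'] = 0-5 = -5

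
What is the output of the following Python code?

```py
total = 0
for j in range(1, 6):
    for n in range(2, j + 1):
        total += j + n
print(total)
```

70

j=2,n=2: total = 0+4 = 4
j=3,n=2: total = 4+5 = 9
j=3,n=3: total = 9+6 = 15
j=4,n=2: total = 15+6 = 21
j=4,n=3: total = 21+7 = 28
j=4,n=4: total = 28+8 = 36
j=5,n=2: total = 36+7 = 43
j=5,n=3: total = 43+8 = 51
j=5,n=4: total = 51+9 = 60
j=5,n=5: total = 60+10 = 70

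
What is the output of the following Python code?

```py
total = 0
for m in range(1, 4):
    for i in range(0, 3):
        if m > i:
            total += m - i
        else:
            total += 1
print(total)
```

m=1,i=0: 1>0, total = 0+1 = 1
m=1,i=1: not 1>1, total = 1+1 = 2
m=1,i=2: not 1>2, total = 2+1 = 3
m=2,i=0: 2>0, total = 3+2 = 5
m=2,i=1: 2>1, total = 5+1 = 6
m=2,i=2: not 2>2, total = 6+1 = 7
m=3,i=0: 3>0, total = 7+3 = 10
m=3,i=1: 3>1, total = 10+2 = 12
m=3,i=2: 3>2, total = 12+1 = 13

13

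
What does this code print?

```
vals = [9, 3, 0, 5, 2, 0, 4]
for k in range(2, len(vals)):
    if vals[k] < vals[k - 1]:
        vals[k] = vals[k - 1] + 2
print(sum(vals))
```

49

k=2: 0<3, vals[2] = 3+2 = 5 → [9, 3, 5, 5, 2, 0, 4]
k=3: 5>=5, unchanged → [9, 3, 5, 5, 2, 0, 4]
k=4: 2<5, vals[4] = 5+2 = 7 → [9, 3, 5, 5, 7, 0, 4]
k=5: 0<7, vals[5] = 7+2 = 9 → [9, 3, 5, 5, 7, 9, 4]
k=6: 4<9, vals[6] = 9+2 = 11 → [9, 3, 5, 5, 7, 9, 11]
sum = 49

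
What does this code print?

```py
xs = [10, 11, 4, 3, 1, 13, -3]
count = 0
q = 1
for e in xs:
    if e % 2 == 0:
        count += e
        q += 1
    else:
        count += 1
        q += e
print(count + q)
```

47

e=10: even, count = 0+10 = 10; q=2
e=11: not even, count = 10+1 = 11; q=13
e=4: even, count = 11+4 = 15; q=14
e=3: not even, count = 15+1 = 16; q=17
e=1: not even, count = 16+1 = 17; q=18
e=13: not even, count = 17+1 = 18; q=31
e=-3: not even, count = 18+1 = 19; q=28
count+q = 19+28 = 47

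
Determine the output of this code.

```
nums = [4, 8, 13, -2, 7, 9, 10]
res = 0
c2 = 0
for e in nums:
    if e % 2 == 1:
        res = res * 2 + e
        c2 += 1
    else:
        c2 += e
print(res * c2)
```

e=4: not odd; c2=4
e=8: not odd; c2=12
e=13: odd, res = 0*2+13 = 13; c2=13
e=-2: not odd; c2=11
e=7: odd, res = 13*2+7 = 33; c2=12
e=9: odd, res = 33*2+9 = 75; c2=13
e=10: not odd; c2=23
res*c2 = 75*23 = 1725

1725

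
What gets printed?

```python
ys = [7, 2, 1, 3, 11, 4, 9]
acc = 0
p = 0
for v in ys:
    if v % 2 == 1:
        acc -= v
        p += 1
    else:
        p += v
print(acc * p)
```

-341

v=7: odd, acc = 0-7 = -7; p=1
v=2: not odd; p=3
v=1: odd, acc = (-7)-1 = -8; p=4
v=3: odd, acc = (-8)-3 = -11; p=5
v=11: odd, acc = (-11)-11 = -22; p=6
v=4: not odd; p=10
v=9: odd, acc = (-22)-9 = -31; p=11
acc*p = (-31)*11 = -341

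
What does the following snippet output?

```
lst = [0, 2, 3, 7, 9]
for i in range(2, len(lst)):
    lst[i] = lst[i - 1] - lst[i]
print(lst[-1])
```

-17

i=2: lst[2] = 2-3 = -1 → [0, 2, -1, 7, 9]
i=3: lst[3] = (-1)-7 = -8 → [0, 2, -1, -8, 9]
i=4: lst[4] = (-8)-9 = -17 → [0, 2, -1, -8, -17]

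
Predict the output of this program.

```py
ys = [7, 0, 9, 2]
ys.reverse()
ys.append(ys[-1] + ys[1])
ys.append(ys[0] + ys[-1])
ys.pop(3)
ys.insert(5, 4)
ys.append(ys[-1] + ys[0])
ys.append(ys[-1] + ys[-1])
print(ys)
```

reverse → [2, 9, 0, 7]
append ys[-1]+ys[1] = 7+9 = 16 → [2, 9, 0, 7, 16]
append ys[0]+ys[-1] = 2+16 = 18 → [2, 9, 0, 7, 16, 18]
pop(3) removes 7 → [2, 9, 0, 16, 18]
insert 4 at 5 → [2, 9, 0, 16, 18, 4]
append ys[-1]+ys[0] = 4+2 = 6 → [2, 9, 0, 16, 18, 4, 6]
append ys[-1]+ys[-1] = 6+6 = 12 → [2, 9, 0, 16, 18, 4, 6, 12]

[2, 9, 0, 16, 18, 4, 6, 12]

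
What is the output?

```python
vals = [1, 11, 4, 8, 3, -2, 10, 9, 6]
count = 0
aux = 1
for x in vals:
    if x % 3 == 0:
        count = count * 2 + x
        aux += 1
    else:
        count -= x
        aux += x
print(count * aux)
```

-6768

x=1: not %3==0, count = 0-1 = -1; aux=2
x=11: not %3==0, count = (-1)-11 = -12; aux=13
x=4: not %3==0, count = (-12)-4 = -16; aux=17
x=8: not %3==0, count = (-16)-8 = -24; aux=25
x=3: %3==0, count = (-24)*2+3 = -45; aux=26
x=-2: not %3==0, count = (-45)-(-2) = -43; aux=24
x=10: not %3==0, count = (-43)-10 = -53; aux=34
x=9: %3==0, count = (-53)*2+9 = -97; aux=35
x=6: %3==0, count = (-97)*2+6 = -188; aux=36
count*aux = (-188)*36 = -6768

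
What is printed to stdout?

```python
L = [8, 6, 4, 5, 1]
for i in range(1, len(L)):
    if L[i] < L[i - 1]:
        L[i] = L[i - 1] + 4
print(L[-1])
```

i=1: 6<8, L[1] = 8+4 = 12 → [8, 12, 4, 5, 1]
i=2: 4<12, L[2] = 12+4 = 16 → [8, 12, 16, 5, 1]
i=3: 5<16, L[3] = 16+4 = 20 → [8, 12, 16, 20, 1]
i=4: 1<20, L[4] = 20+4 = 24 → [8, 12, 16, 20, 24]

24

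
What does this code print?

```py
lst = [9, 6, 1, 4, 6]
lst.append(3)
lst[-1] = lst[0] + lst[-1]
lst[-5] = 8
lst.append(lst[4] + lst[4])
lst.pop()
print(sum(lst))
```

append 3 → [9, 6, 1, 4, 6, 3]
lst[-1] = lst[0]+lst[-1] = 9+3 = 12 → [9, 6, 1, 4, 6, 12]
lst[-5] = 8 → [9, 8, 1, 4, 6, 12]
append lst[4]+lst[4] = 6+6 = 12 → [9, 8, 1, 4, 6, 12, 12]
pop() removes 12 → [9, 8, 1, 4, 6, 12]
sum = 40

40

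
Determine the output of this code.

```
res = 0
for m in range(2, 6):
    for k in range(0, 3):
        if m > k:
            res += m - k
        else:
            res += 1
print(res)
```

31

m=2,k=0: 2>0, res = 0+2 = 2
m=2,k=1: 2>1, res = 2+1 = 3
m=2,k=2: not 2>2, res = 3+1 = 4
m=3,k=0: 3>0, res = 4+3 = 7
m=3,k=1: 3>1, res = 7+2 = 9
m=3,k=2: 3>2, res = 9+1 = 10
m=4,k=0: 4>0, res = 10+4 = 14
m=4,k=1: 4>1, res = 14+3 = 17
m=4,k=2: 4>2, res = 17+2 = 19
m=5,k=0: 5>0, res = 19+5 = 24
m=5,k=1: 5>1, res = 24+4 = 28
m=5,k=2: 5>2, res = 28+3 = 31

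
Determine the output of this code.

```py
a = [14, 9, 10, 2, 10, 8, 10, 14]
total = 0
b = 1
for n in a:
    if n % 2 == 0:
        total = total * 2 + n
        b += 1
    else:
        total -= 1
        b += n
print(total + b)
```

n=14: even, total = 0*2+14 = 14; b=2
n=9: not even, total = 14-1 = 13; b=11
n=10: even, total = 13*2+10 = 36; b=12
n=2: even, total = 36*2+2 = 74; b=13
n=10: even, total = 74*2+10 = 158; b=14
n=8: even, total = 158*2+8 = 324; b=15
n=10: even, total = 324*2+10 = 658; b=16
n=14: even, total = 658*2+14 = 1330; b=17
total+b = 1330+17 = 1347

1347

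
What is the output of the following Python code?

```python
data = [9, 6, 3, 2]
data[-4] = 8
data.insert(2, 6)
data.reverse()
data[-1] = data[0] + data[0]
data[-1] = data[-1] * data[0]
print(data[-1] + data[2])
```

14

data[-4] = 8 → [8, 6, 3, 2]
insert 6 at 2 → [8, 6, 6, 3, 2]
reverse → [2, 3, 6, 6, 8]
data[-1] = data[0]+data[0] = 2+2 = 4 → [2, 3, 6, 6, 4]
data[-1] = data[-1]*data[0] = 4*2 = 8 → [2, 3, 6, 6, 8]
data[-1]+data[2] = 8+6 = 14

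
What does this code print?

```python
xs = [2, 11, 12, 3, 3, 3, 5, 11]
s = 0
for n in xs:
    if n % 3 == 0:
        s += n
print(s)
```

n=2: not %3==0
n=11: not %3==0
n=12: %3==0, s = 0+12 = 12
n=3: %3==0, s = 12+3 = 15
n=3: %3==0, s = 15+3 = 18
n=3: %3==0, s = 18+3 = 21
n=5: not %3==0
n=11: not %3==0

21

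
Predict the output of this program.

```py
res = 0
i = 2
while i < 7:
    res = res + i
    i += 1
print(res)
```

20

i=2: res = 0+2 = 2
i=3: res = 2+3 = 5
i=4: res = 5+4 = 9
i=5: res = 9+5 = 14
i=6: res = 14+6 = 20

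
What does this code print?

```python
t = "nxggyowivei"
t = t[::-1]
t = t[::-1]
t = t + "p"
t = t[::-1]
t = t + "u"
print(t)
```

reverse → 'ieviwoyggxn'
reverse → 'nxggyowivei'
+ 'p' → 'nxggyowiveip'
reverse → 'pieviwoyggxn'
+ 'u' → 'pieviwoyggxnu'

pieviwoyggxnu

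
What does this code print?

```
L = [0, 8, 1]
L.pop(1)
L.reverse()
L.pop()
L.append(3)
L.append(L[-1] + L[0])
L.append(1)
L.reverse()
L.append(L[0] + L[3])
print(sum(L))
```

11

pop(1) removes 8 → [0, 1]
reverse → [1, 0]
pop() removes 0 → [1]
append 3 → [1, 3]
append L[-1]+L[0] = 3+1 = 4 → [1, 3, 4]
append 1 → [1, 3, 4, 1]
reverse → [1, 4, 3, 1]
append L[0]+L[3] = 1+1 = 2 → [1, 4, 3, 1, 2]
sum = 11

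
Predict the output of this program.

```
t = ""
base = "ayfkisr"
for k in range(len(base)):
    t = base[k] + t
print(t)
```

k=0: prepend 'a' → 'a'
k=1: prepend 'y' → 'ya'
k=2: prepend 'f' → 'fya'
k=3: prepend 'k' → 'kfya'
k=4: prepend 'i' → 'ikfya'
k=5: prepend 's' → 'sikfya'
k=6: prepend 'r' → 'rsikfya'

rsikfya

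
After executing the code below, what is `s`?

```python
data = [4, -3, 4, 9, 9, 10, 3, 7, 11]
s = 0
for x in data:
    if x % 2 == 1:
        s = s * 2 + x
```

x=4: not odd
x=-3: odd, s = 0*2+(-3) = -3
x=4: not odd
x=9: odd, s = (-3)*2+9 = 3
x=9: odd, s = 3*2+9 = 15
x=10: not odd
x=3: odd, s = 15*2+3 = 33
x=7: odd, s = 33*2+7 = 73
x=11: odd, s = 73*2+11 = 157

157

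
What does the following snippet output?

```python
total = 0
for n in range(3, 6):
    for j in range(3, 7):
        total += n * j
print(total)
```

216

n=3,j=3: total = 0+9 = 9
n=3,j=4: total = 9+12 = 21
n=3,j=5: total = 21+15 = 36
n=3,j=6: total = 36+18 = 54
n=4,j=3: total = 54+12 = 66
n=4,j=4: total = 66+16 = 82
n=4,j=5: total = 82+20 = 102
n=4,j=6: total = 102+24 = 126
n=5,j=3: total = 126+15 = 141
n=5,j=4: total = 141+20 = 161
n=5,j=5: total = 161+25 = 186
n=5,j=6: total = 186+30 = 216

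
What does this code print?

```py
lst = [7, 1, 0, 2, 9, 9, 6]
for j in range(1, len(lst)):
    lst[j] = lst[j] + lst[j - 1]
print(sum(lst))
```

114

j=1: lst[1] = 1+7 = 8 → [7, 8, 0, 2, 9, 9, 6]
j=2: lst[2] = 0+8 = 8 → [7, 8, 8, 2, 9, 9, 6]
j=3: lst[3] = 2+8 = 10 → [7, 8, 8, 10, 9, 9, 6]
j=4: lst[4] = 9+10 = 19 → [7, 8, 8, 10, 19, 9, 6]
j=5: lst[5] = 9+19 = 28 → [7, 8, 8, 10, 19, 28, 6]
j=6: lst[6] = 6+28 = 34 → [7, 8, 8, 10, 19, 28, 34]
sum = 114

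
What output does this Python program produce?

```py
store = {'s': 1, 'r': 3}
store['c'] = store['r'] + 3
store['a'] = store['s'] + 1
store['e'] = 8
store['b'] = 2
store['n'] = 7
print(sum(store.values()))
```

29

store['c'] = store['r']+3 = 6 → {'s': 1, 'r': 3, 'c': 6}
store['a'] = store['s']+1 = 2 → {'s': 1, 'r': 3, 'c': 6, 'a': 2}
store['e'] = 8 → {'s': 1, 'r': 3, 'c': 6, 'a': 2, 'e': 8}
store['b'] = 2 → {'s': 1, 'r': 3, 'c': 6, 'a': 2, 'e': 8, 'b': 2}
store['n'] = 7 → {'s': 1, 'r': 3, 'c': 6, 'a': 2, 'e': 8, 'b': 2, 'n': 7}
sum of values = 29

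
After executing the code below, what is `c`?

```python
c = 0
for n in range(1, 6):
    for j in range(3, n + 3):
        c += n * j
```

250

n=1,j=3: c = 0+3 = 3
n=2,j=3: c = 3+6 = 9
n=2,j=4: c = 9+8 = 17
n=3,j=3: c = 17+9 = 26
n=3,j=4: c = 26+12 = 38
n=3,j=5: c = 38+15 = 53
n=4,j=3: c = 53+12 = 65
n=4,j=4: c = 65+16 = 81
n=4,j=5: c = 81+20 = 101
n=4,j=6: c = 101+24 = 125
n=5,j=3: c = 125+15 = 140
n=5,j=4: c = 140+20 = 160
n=5,j=5: c = 160+25 = 185
n=5,j=6: c = 185+30 = 215
n=5,j=7: c = 215+35 = 250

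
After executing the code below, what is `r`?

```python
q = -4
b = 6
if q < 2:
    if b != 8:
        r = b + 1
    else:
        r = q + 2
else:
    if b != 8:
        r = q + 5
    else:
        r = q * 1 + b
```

q=-4, b=6
q < 2 is True; b != 8 is True
→ r = b + 1 = 7

7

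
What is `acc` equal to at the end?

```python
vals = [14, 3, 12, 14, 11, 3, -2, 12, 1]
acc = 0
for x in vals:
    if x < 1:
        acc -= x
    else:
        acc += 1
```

10

x=14: not <1, acc = 0+1 = 1
x=3: not <1, acc = 1+1 = 2
x=12: not <1, acc = 2+1 = 3
x=14: not <1, acc = 3+1 = 4
x=11: not <1, acc = 4+1 = 5
x=3: not <1, acc = 5+1 = 6
x=-2: <1, acc = 6-(-2) = 8
x=12: not <1, acc = 8+1 = 9
x=1: not <1, acc = 9+1 = 10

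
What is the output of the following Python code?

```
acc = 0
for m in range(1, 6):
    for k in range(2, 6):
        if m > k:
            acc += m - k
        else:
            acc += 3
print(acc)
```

52

m=1,k=2: not 1>2, acc = 0+3 = 3
m=1,k=3: not 1>3, acc = 3+3 = 6
m=1,k=4: not 1>4, acc = 6+3 = 9
m=1,k=5: not 1>5, acc = 9+3 = 12
m=2,k=2: not 2>2, acc = 12+3 = 15
m=2,k=3: not 2>3, acc = 15+3 = 18
m=2,k=4: not 2>4, acc = 18+3 = 21
m=2,k=5: not 2>5, acc = 21+3 = 24
m=3,k=2: 3>2, acc = 24+1 = 25
m=3,k=3: not 3>3, acc = 25+3 = 28
m=3,k=4: not 3>4, acc = 28+3 = 31
m=3,k=5: not 3>5, acc = 31+3 = 34
m=4,k=2: 4>2, acc = 34+2 = 36
m=4,k=3: 4>3, acc = 36+1 = 37
m=4,k=4: not 4>4, acc = 37+3 = 40
m=4,k=5: not 4>5, acc = 40+3 = 43
m=5,k=2: 5>2, acc = 43+3 = 46
m=5,k=3: 5>3, acc = 46+2 = 48
m=5,k=4: 5>4, acc = 48+1 = 49
m=5,k=5: not 5>5, acc = 49+3 = 52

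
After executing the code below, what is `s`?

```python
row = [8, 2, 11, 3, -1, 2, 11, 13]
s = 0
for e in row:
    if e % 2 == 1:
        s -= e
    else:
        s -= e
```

-49

e=8: not odd, s = 0-8 = -8
e=2: not odd, s = (-8)-2 = -10
e=11: odd, s = (-10)-11 = -21
e=3: odd, s = (-21)-3 = -24
e=-1: odd, s = (-24)-(-1) = -23
e=2: not odd, s = (-23)-2 = -25
e=11: odd, s = (-25)-11 = -36
e=13: odd, s = (-36)-13 = -49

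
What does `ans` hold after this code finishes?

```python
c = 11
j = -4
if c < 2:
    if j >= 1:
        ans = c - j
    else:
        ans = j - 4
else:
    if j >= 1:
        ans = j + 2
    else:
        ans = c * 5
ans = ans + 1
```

56

c=11, j=-4
c < 2 is False; j >= 1 is False
→ ans = c * 5 = 55
ans = 55+1 = 56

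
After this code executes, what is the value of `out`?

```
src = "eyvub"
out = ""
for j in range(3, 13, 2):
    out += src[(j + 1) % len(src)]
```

j=3: add src[4]='b' → 'b'
j=5: add src[1]='y' → 'by'
j=7: add src[3]='u' → 'byu'
j=9: add src[0]='e' → 'byue'
j=11: add src[2]='v' → 'byuev'

'byuev'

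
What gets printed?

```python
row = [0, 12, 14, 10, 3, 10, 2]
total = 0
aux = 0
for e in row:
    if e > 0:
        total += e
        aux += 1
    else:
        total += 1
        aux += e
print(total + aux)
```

58

e=0: not >0, total = 0+1 = 1; aux=0
e=12: >0, total = 1+12 = 13; aux=1
e=14: >0, total = 13+14 = 27; aux=2
e=10: >0, total = 27+10 = 37; aux=3
e=3: >0, total = 37+3 = 40; aux=4
e=10: >0, total = 40+10 = 50; aux=5
e=2: >0, total = 50+2 = 52; aux=6
total+aux = 52+6 = 58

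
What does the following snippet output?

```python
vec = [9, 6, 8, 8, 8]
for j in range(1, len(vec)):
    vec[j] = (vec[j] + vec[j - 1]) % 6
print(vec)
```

j=1: vec[1] = (6+9)%6 = 3 → [9, 3, 8, 8, 8]
j=2: vec[2] = (8+3)%6 = 5 → [9, 3, 5, 8, 8]
j=3: vec[3] = (8+5)%6 = 1 → [9, 3, 5, 1, 8]
j=4: vec[4] = (8+1)%6 = 3 → [9, 3, 5, 1, 3]

[9, 3, 5, 1, 3]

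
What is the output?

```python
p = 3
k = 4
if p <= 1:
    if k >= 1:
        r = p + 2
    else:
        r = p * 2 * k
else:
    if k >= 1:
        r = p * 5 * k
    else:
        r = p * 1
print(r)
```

p=3, k=4
p <= 1 is False; k >= 1 is True
→ r = p * 5 * k = 60

60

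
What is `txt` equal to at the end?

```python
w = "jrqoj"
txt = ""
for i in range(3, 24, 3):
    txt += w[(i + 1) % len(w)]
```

'jqjorjq'

i=3: add w[4]='j' → 'j'
i=6: add w[2]='q' → 'jq'
i=9: add w[0]='j' → 'jqj'
i=12: add w[3]='o' → 'jqjo'
i=15: add w[1]='r' → 'jqjor'
i=18: add w[4]='j' → 'jqjorj'
i=21: add w[2]='q' → 'jqjorjq'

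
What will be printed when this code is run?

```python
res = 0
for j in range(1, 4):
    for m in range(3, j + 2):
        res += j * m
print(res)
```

27

j=2,m=3: res = 0+6 = 6
j=3,m=3: res = 6+9 = 15
j=3,m=4: res = 15+12 = 27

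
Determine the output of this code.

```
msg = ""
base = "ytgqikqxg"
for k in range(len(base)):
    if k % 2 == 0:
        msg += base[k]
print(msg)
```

ygiqg

k=0: add 'y' → 'y'
k=1: skip
k=2: add 'g' → 'yg'
k=3: skip
k=4: add 'i' → 'ygi'
k=5: skip
k=6: add 'q' → 'ygiq'
k=7: skip
k=8: add 'g' → 'ygiqg'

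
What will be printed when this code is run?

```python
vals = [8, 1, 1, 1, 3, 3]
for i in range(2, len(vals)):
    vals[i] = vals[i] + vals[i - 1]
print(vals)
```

[8, 1, 2, 3, 6, 9]

i=2: vals[2] = 1+1 = 2 → [8, 1, 2, 1, 3, 3]
i=3: vals[3] = 1+2 = 3 → [8, 1, 2, 3, 3, 3]
i=4: vals[4] = 3+3 = 6 → [8, 1, 2, 3, 6, 3]
i=5: vals[5] = 3+6 = 9 → [8, 1, 2, 3, 6, 9]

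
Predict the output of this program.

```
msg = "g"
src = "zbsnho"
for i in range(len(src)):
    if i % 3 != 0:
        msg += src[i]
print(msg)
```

i=0: skip
i=1: add 'b' → 'gb'
i=2: add 's' → 'gbs'
i=3: skip
i=4: add 'h' → 'gbsh'
i=5: add 'o' → 'gbsho'

gbsho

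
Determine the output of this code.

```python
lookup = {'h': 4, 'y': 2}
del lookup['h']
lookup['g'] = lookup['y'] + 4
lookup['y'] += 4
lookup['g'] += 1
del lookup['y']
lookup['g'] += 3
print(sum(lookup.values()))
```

del 'h' → {'y': 2}
lookup['g'] = lookup['y']+4 = 6 → {'y': 2, 'g': 6}
lookup['y'] = 2+4 = 6 → {'y': 6, 'g': 6}
lookup['g'] = 6+1 = 7 → {'y': 6, 'g': 7}
del 'y' → {'g': 7}
lookup['g'] = 7+3 = 10 → {'g': 10}
sum of values = 10

10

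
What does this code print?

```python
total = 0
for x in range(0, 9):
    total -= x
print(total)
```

x=0: total = 0-0 = 0
x=1: total = 0-1 = -1
x=2: total = (-1)-2 = -3
x=3: total = (-3)-3 = -6
x=4: total = (-6)-4 = -10
x=5: total = (-10)-5 = -15
x=6: total = (-15)-6 = -21
x=7: total = (-21)-7 = -28
x=8: total = (-28)-8 = -36

-36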